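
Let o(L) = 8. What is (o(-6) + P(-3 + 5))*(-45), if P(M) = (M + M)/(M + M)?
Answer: -405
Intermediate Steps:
P(M) = 1 (P(M) = (2*M)/((2*M)) = (2*M)*(1/(2*M)) = 1)
(o(-6) + P(-3 + 5))*(-45) = (8 + 1)*(-45) = 9*(-45) = -405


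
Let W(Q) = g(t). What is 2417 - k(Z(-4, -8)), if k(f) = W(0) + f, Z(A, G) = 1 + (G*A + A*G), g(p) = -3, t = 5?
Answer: 2355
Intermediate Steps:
W(Q) = -3
Z(A, G) = 1 + 2*A*G (Z(A, G) = 1 + (A*G + A*G) = 1 + 2*A*G)
k(f) = -3 + f
2417 - k(Z(-4, -8)) = 2417 - (-3 + (1 + 2*(-4)*(-8))) = 2417 - (-3 + (1 + 64)) = 2417 - (-3 + 65) = 2417 - 1*62 = 2417 - 62 = 2355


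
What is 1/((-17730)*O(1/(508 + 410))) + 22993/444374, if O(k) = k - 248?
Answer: 5156158191689/99650005192570 ≈ 0.051743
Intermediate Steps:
O(k) = -248 + k
1/((-17730)*O(1/(508 + 410))) + 22993/444374 = 1/((-17730)*(-248 + 1/(508 + 410))) + 22993/444374 = -1/(17730*(-248 + 1/918)) + 22993*(1/444374) = -1/(17730*(-248 + 1/918)) + 22993/444374 = -1/(17730*(-227663/918)) + 22993/444374 = -1/17730*(-918/227663) + 22993/444374 = 51/224248055 + 22993/444374 = 5156158191689/99650005192570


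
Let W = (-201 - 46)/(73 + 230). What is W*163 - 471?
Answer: -182974/303 ≈ -603.88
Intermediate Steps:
W = -247/303 ≈ -0.81518
W*163 - 471 = -247/303*163 - 471 = -40261/303 - 471 = -182974/303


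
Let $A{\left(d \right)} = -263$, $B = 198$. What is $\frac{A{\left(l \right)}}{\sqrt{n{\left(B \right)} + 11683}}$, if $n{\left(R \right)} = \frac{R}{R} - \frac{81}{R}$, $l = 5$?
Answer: $- \frac{263 \sqrt{5654858}}{257039} \approx -2.4331$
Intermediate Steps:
$n{\left(R \right)} = 1 - \frac{81}{R}$
$\frac{A{\left(l \right)}}{\sqrt{n{\left(B \right)} + 11683}} = - \frac{263}{\sqrt{\frac{-81 + 198}{198} + 11683}} = - \frac{263}{\sqrt{\frac{1}{198} \cdot 117 + 11683}} = - \frac{263}{\sqrt{\frac{13}{22} + 11683}} = - \frac{263}{\sqrt{\frac{257039}{22}}} = - \frac{263}{\frac{1}{22} \sqrt{5654858}} = - 263 \frac{\sqrt{5654858}}{257039} = - \frac{263 \sqrt{5654858}}{257039}$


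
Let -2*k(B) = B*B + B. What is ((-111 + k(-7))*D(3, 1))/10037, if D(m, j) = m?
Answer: -396/10037 ≈ -0.039454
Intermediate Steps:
k(B) = -B/2 - B²/2 (k(B) = -(B*B + B)/2 = -(B² + B)/2 = -(B + B²)/2 = -B/2 - B²/2)
((-111 + k(-7))*D(3, 1))/10037 = ((-111 - ½*(-7)*(1 - 7))*3)/10037 = ((-111 - ½*(-7)*(-6))*3)*(1/10037) = ((-111 - 21)*3)*(1/10037) = -132*3*(1/10037) = -396*1/10037 = -396/10037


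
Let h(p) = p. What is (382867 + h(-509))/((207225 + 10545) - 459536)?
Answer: -191179/120883 ≈ -1.5815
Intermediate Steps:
(382867 + h(-509))/((207225 + 10545) - 459536) = (382867 - 509)/((207225 + 10545) - 459536) = 382358/(217770 - 459536) = 382358/(-241766) = 382358*(-1/241766) = -191179/120883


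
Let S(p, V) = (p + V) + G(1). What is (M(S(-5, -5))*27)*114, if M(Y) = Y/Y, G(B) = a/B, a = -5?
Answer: 3078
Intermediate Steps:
G(B) = -5/B
S(p, V) = -5 + V + p (S(p, V) = (p + V) - 5/1 = (V + p) - 5*1 = (V + p) - 5 = -5 + V + p)
M(Y) = 1
(M(S(-5, -5))*27)*114 = (1*27)*114 = 27*114 = 3078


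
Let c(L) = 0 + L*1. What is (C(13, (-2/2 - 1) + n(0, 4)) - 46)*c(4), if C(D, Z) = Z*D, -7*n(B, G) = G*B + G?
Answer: -2224/7 ≈ -317.71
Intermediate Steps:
c(L) = L (c(L) = 0 + L = L)
n(B, G) = -G/7 - B*G/7 (n(B, G) = -(G*B + G)/7 = -(B*G + G)/7 = -(G + B*G)/7 = -G/7 - B*G/7)
C(D, Z) = D*Z
(C(13, (-2/2 - 1) + n(0, 4)) - 46)*c(4) = (13*((-2/2 - 1) - 1/7*4*(1 + 0)) - 46)*4 = (13*((-2*1/2 - 1) - 1/7*4*1) - 46)*4 = (13*((-1 - 1) - 4/7) - 46)*4 = (13*(-2 - 4/7) - 46)*4 = (13*(-18/7) - 46)*4 = (-234/7 - 46)*4 = -556/7*4 = -2224/7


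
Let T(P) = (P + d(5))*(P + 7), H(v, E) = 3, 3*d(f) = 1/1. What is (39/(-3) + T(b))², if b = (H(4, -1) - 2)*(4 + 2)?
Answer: 43264/9 ≈ 4807.1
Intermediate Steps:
d(f) = ⅓ (d(f) = (⅓)/1 = (⅓)*1 = ⅓)
b = 6 (b = (3 - 2)*(4 + 2) = 1*6 = 6)
T(P) = (7 + P)*(⅓ + P) (T(P) = (P + ⅓)*(P + 7) = (⅓ + P)*(7 + P) = (7 + P)*(⅓ + P))
(39/(-3) + T(b))² = (39/(-3) + (7/3 + 6² + (22/3)*6))² = (39*(-⅓) + (7/3 + 36 + 44))² = (-13 + 247/3)² = (208/3)² = 43264/9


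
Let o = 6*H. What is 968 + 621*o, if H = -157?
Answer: -584014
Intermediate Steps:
o = -942 (o = 6*(-157) = -942)
968 + 621*o = 968 + 621*(-942) = 968 - 584982 = -584014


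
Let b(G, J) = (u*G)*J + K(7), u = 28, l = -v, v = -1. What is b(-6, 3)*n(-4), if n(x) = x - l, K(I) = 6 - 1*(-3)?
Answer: 2475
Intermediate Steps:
K(I) = 9 (K(I) = 6 + 3 = 9)
l = 1 (l = -1*(-1) = 1)
b(G, J) = 9 + 28*G*J (b(G, J) = (28*G)*J + 9 = 28*G*J + 9 = 9 + 28*G*J)
n(x) = -1 + x (n(x) = x - 1*1 = x - 1 = -1 + x)
b(-6, 3)*n(-4) = (9 + 28*(-6)*3)*(-1 - 4) = (9 - 504)*(-5) = -495*(-5) = 2475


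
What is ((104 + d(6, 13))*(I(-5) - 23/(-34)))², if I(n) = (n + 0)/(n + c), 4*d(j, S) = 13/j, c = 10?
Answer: 761704801/665856 ≈ 1143.9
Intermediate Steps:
d(j, S) = 13/(4*j) (d(j, S) = (13/j)/4 = 13/(4*j))
I(n) = n/(10 + n) (I(n) = (n + 0)/(n + 10) = n/(10 + n))
((104 + d(6, 13))*(I(-5) - 23/(-34)))² = ((104 + (13/4)/6)*(-5/(10 - 5) - 23/(-34)))² = ((104 + (13/4)*(⅙))*(-5/5 - 23*(-1/34)))² = ((104 + 13/24)*(-5*⅕ + 23/34))² = (2509*(-1 + 23/34)/24)² = ((2509/24)*(-11/34))² = (-27599/816)² = 761704801/665856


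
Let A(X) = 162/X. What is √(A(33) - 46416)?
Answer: I*√5615742/11 ≈ 215.43*I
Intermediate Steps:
√(A(33) - 46416) = √(162/33 - 46416) = √(162*(1/33) - 46416) = √(54/11 - 46416) = √(-510522/11) = I*√5615742/11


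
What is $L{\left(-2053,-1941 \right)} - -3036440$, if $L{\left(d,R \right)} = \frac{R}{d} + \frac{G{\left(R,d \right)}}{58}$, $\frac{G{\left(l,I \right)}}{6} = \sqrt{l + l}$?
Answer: $\frac{6233813261}{2053} + \frac{3 i \sqrt{3882}}{29} \approx 3.0364 \cdot 10^{6} + 6.4454 i$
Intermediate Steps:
$G{\left(l,I \right)} = 6 \sqrt{2} \sqrt{l}$ ($G{\left(l,I \right)} = 6 \sqrt{l + l} = 6 \sqrt{2 l} = 6 \sqrt{2} \sqrt{l}$)
$L{\left(d,R \right)} = \frac{R}{d} + \frac{3 \sqrt{2} \sqrt{R}}{29}$ ($L{\left(d,R \right)} = \frac{R}{d} + \frac{6 \sqrt{2} \sqrt{R}}{58} = \frac{R}{d} + 6 \sqrt{2} \sqrt{R} \frac{1}{58} = \frac{R}{d} + \frac{3 \sqrt{2} \sqrt{R}}{29}$)
$L{\left(-2053,-1941 \right)} - -3036440 = \left(- \frac{1941}{-2053} + \frac{3 \sqrt{2} \sqrt{-1941}}{29}\right) - -3036440 = \left(\left(-1941\right) \left(- \frac{1}{2053}\right) + \frac{3 \sqrt{2} i \sqrt{1941}}{29}\right) + 3036440 = \left(\frac{1941}{2053} + \frac{3 i \sqrt{3882}}{29}\right) + 3036440 = \frac{6233813261}{2053} + \frac{3 i \sqrt{3882}}{29}$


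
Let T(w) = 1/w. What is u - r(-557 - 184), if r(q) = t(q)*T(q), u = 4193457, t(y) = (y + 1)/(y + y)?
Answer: 2302547563387/549081 ≈ 4.1935e+6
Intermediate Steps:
t(y) = (1 + y)/(2*y) (t(y) = (1 + y)/((2*y)) = (1 + y)*(1/(2*y)) = (1 + y)/(2*y))
r(q) = (1 + q)/(2*q²) (r(q) = ((1 + q)/(2*q))/q = (1 + q)/(2*q²))
u - r(-557 - 184) = 4193457 - (1 + (-557 - 184))/(2*(-557 - 184)²) = 4193457 - (1 - 741)/(2*(-741)²) = 4193457 - (-740)/(2*549081) = 4193457 - 1*(-370/549081) = 4193457 + 370/549081 = 2302547563387/549081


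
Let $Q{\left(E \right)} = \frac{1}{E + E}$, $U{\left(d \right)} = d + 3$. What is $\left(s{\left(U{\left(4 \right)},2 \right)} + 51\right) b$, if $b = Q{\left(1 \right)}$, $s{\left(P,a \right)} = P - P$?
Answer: $\frac{51}{2} \approx 25.5$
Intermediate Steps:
$U{\left(d \right)} = 3 + d$
$s{\left(P,a \right)} = 0$
$Q{\left(E \right)} = \frac{1}{2 E}$
$b = \frac{1}{2}$ ($b = \frac{1}{2 \cdot 1} = \frac{1}{2} \cdot 1 = \frac{1}{2} \approx 0.5$)
$\left(s{\left(U{\left(4 \right)},2 \right)} + 51\right) b = \left(0 + 51\right) \frac{1}{2} = 51 \cdot \frac{1}{2} = \frac{51}{2}$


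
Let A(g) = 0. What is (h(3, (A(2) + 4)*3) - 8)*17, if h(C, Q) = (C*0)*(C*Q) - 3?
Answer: -187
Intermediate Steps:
h(C, Q) = -3 (h(C, Q) = 0*(C*Q) - 3 = 0 - 3 = -3)
(h(3, (A(2) + 4)*3) - 8)*17 = (-3 - 8)*17 = -11*17 = -187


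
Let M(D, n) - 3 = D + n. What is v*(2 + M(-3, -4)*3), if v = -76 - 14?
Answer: 900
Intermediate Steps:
M(D, n) = 3 + D + n (M(D, n) = 3 + (D + n) = 3 + D + n)
v = -90
v*(2 + M(-3, -4)*3) = -90*(2 + (3 - 3 - 4)*3) = -90*(2 - 4*3) = -90*(2 - 12) = -90*(-10) = 900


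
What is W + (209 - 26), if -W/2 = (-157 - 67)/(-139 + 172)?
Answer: 6487/33 ≈ 196.58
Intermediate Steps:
W = 448/33 (W = -2*(-157 - 67)/(-139 + 172) = -(-448)/33 = -2*(-224/33) = 448/33 ≈ 13.576)
W + (209 - 26) = 448/33 + (209 - 26) = 448/33 + 183 = 6487/33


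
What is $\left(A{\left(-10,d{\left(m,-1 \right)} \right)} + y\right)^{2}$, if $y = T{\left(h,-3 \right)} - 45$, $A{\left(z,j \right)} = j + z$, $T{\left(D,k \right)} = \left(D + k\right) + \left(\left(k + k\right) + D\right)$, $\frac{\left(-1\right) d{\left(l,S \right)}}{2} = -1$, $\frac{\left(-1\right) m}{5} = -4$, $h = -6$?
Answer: $5476$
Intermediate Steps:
$m = 20$ ($m = \left(-5\right) \left(-4\right) = 20$)
$d{\left(l,S \right)} = 2$ ($d{\left(l,S \right)} = \left(-2\right) \left(-1\right) = 2$)
$T{\left(D,k \right)} = 2 D + 3 k$ ($T{\left(D,k \right)} = \left(D + k\right) + \left(2 k + D\right) = \left(D + k\right) + \left(D + 2 k\right) = 2 D + 3 k$)
$y = -66$ ($y = \left(2 \left(-6\right) + 3 \left(-3\right)\right) - 45 = \left(-12 - 9\right) - 45 = -21 - 45 = -66$)
$\left(A{\left(-10,d{\left(m,-1 \right)} \right)} + y\right)^{2} = \left(\left(2 - 10\right) - 66\right)^{2} = \left(-8 - 66\right)^{2} = \left(-74\right)^{2} = 5476$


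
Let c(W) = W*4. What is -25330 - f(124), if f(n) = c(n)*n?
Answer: -86834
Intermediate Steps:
c(W) = 4*W
f(n) = 4*n**2 (f(n) = (4*n)*n = 4*n**2)
-25330 - f(124) = -25330 - 4*124**2 = -25330 - 4*15376 = -25330 - 1*61504 = -25330 - 61504 = -86834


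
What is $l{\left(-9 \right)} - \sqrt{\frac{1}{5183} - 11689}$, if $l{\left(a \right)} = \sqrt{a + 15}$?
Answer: $\sqrt{6} - \frac{i \sqrt{314007317738}}{5183} \approx 2.4495 - 108.12 i$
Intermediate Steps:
$l{\left(a \right)} = \sqrt{15 + a}$
$l{\left(-9 \right)} - \sqrt{\frac{1}{5183} - 11689} = \sqrt{15 - 9} - \sqrt{\frac{1}{5183} - 11689} = \sqrt{6} - \sqrt{\frac{1}{5183} - 11689} = \sqrt{6} - \sqrt{- \frac{60584086}{5183}} = \sqrt{6} - \frac{i \sqrt{314007317738}}{5183}$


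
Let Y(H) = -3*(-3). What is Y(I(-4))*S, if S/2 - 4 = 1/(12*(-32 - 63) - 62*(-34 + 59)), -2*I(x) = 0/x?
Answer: 96831/1345 ≈ 71.993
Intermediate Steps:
I(x) = 0 (I(x) = -0/x = -½*0 = 0)
Y(H) = 9
S = 10759/1345 (S = 8 + 2/(12*(-32 - 63) - 62*(-34 + 59)) = 8 + 2/(12*(-95) - 62*25) = 8 + 2/(-1140 - 1550) = 8 + 2/(-2690) = 8 + 2*(-1/2690) = 8 - 1/1345 = 10759/1345 ≈ 7.9993)
Y(I(-4))*S = 9*(10759/1345) = 96831/1345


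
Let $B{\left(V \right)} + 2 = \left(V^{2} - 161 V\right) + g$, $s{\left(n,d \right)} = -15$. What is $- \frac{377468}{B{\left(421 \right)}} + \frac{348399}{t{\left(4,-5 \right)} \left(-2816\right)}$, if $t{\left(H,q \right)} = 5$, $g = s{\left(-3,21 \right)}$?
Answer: $- \frac{43444581197}{1540957440} \approx -28.193$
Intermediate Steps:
$g = -15$
$B{\left(V \right)} = -17 + V^{2} - 161 V$ ($B{\left(V \right)} = -2 - \left(15 - V^{2} + 161 V\right) = -17 + V^{2} - 161 V$)
$- \frac{377468}{B{\left(421 \right)}} + \frac{348399}{t{\left(4,-5 \right)} \left(-2816\right)} = - \frac{377468}{-17 + 421^{2} - 67781} + \frac{348399}{5 \left(-2816\right)} = - \frac{377468}{-17 + 177241 - 67781} + \frac{348399}{-14080} = - \frac{377468}{109443} + 348399 \left(- \frac{1}{14080}\right) = \left(-377468\right) \frac{1}{109443} - \frac{348399}{14080} = - \frac{377468}{109443} - \frac{348399}{14080} = - \frac{43444581197}{1540957440}$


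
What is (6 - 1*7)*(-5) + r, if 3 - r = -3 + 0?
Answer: 11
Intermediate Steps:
r = 6 (r = 3 - (-3 + 0) = 3 - 1*(-3) = 3 + 3 = 6)
(6 - 1*7)*(-5) + r = (6 - 1*7)*(-5) + 6 = (6 - 7)*(-5) + 6 = -1*(-5) + 6 = 5 + 6 = 11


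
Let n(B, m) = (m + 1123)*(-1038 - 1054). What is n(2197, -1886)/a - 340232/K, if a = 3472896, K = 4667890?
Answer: 111951374903/289483866240 ≈ 0.38673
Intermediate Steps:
n(B, m) = -2349316 - 2092*m (n(B, m) = (1123 + m)*(-2092) = -2349316 - 2092*m)
n(2197, -1886)/a - 340232/K = (-2349316 - 2092*(-1886))/3472896 - 340232/4667890 = (-2349316 + 3945512)*(1/3472896) - 340232*1/4667890 = 1596196*(1/3472896) - 170116/2333945 = 57007/124032 - 170116/2333945 = 111951374903/289483866240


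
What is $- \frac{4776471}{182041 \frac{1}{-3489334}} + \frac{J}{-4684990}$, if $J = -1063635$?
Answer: $\frac{15616667098033933179}{170572052918} \approx 9.1555 \cdot 10^{7}$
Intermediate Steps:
$- \frac{4776471}{182041 \frac{1}{-3489334}} + \frac{J}{-4684990} = - \frac{4776471}{182041 \frac{1}{-3489334}} - \frac{1063635}{-4684990} = - \frac{4776471}{182041 \left(- \frac{1}{3489334}\right)} - - \frac{212727}{936998} = - \frac{4776471}{- \frac{182041}{3489334}} + \frac{212727}{936998} = \left(-4776471\right) \left(- \frac{3489334}{182041}\right) + \frac{212727}{936998} = \frac{16666702660314}{182041} + \frac{212727}{936998} = \frac{15616667098033933179}{170572052918}$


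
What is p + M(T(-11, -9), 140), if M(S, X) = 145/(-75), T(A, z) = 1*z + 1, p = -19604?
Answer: -294089/15 ≈ -19606.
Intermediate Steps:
T(A, z) = 1 + z (T(A, z) = z + 1 = 1 + z)
M(S, X) = -29/15 (M(S, X) = 145*(-1/75) = -29/15)
p + M(T(-11, -9), 140) = -19604 - 29/15 = -294089/15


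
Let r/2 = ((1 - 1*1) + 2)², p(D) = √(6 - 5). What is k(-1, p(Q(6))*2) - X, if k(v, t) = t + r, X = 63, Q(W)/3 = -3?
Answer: -53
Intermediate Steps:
Q(W) = -9 (Q(W) = 3*(-3) = -9)
p(D) = 1 (p(D) = √1 = 1)
r = 8 (r = 2*((1 - 1*1) + 2)² = 2*((1 - 1) + 2)² = 2*(0 + 2)² = 2*2² = 2*4 = 8)
k(v, t) = 8 + t (k(v, t) = t + 8 = 8 + t)
k(-1, p(Q(6))*2) - X = (8 + 1*2) - 1*63 = (8 + 2) - 63 = 10 - 63 = -53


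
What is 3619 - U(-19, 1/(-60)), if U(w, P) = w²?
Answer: 3258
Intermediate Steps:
3619 - U(-19, 1/(-60)) = 3619 - 1*(-19)² = 3619 - 1*361 = 3619 - 361 = 3258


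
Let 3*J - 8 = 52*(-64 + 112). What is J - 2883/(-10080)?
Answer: 935147/1120 ≈ 834.95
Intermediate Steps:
J = 2504/3 (J = 8/3 + (52*(-64 + 112))/3 = 8/3 + (52*48)/3 = 8/3 + (⅓)*2496 = 8/3 + 832 = 2504/3 ≈ 834.67)
J - 2883/(-10080) = 2504/3 - 2883/(-10080) = 2504/3 - 2883*(-1)/10080 = 2504/3 - 1*(-961/3360) = 2504/3 + 961/3360 = 935147/1120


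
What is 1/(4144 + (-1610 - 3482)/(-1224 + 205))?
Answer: 1019/4227828 ≈ 0.00024102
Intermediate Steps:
1/(4144 + (-1610 - 3482)/(-1224 + 205)) = 1/(4144 - 5092/(-1019)) = 1/(4144 - 5092*(-1/1019)) = 1/(4144 + 5092/1019) = 1/(4227828/1019) = 1019/4227828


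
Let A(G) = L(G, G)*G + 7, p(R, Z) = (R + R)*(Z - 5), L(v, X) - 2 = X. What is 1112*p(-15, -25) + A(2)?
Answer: 1000815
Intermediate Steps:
L(v, X) = 2 + X
p(R, Z) = 2*R*(-5 + Z) (p(R, Z) = (2*R)*(-5 + Z) = 2*R*(-5 + Z))
A(G) = 7 + G*(2 + G) (A(G) = (2 + G)*G + 7 = G*(2 + G) + 7 = 7 + G*(2 + G))
1112*p(-15, -25) + A(2) = 1112*(2*(-15)*(-5 - 25)) + (7 + 2*(2 + 2)) = 1112*(2*(-15)*(-30)) + (7 + 2*4) = 1112*900 + (7 + 8) = 1000800 + 15 = 1000815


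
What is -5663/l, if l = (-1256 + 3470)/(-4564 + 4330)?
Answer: 73619/123 ≈ 598.53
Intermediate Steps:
l = -123/13 (l = 2214/(-234) = 2214*(-1/234) = -123/13 ≈ -9.4615)
-5663/l = -5663/(-123/13) = -5663*(-13/123) = 73619/123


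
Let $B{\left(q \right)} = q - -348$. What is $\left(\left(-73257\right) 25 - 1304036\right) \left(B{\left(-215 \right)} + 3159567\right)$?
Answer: $-9907116121700$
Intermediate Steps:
$B{\left(q \right)} = 348 + q$ ($B{\left(q \right)} = q + 348 = 348 + q$)
$\left(\left(-73257\right) 25 - 1304036\right) \left(B{\left(-215 \right)} + 3159567\right) = \left(\left(-73257\right) 25 - 1304036\right) \left(\left(348 - 215\right) + 3159567\right) = \left(-1831425 - 1304036\right) \left(133 + 3159567\right) = \left(-3135461\right) 3159700 = -9907116121700$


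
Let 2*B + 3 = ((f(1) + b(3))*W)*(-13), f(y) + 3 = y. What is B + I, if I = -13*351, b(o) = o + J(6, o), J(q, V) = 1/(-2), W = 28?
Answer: -9311/2 ≈ -4655.5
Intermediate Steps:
f(y) = -3 + y
J(q, V) = -1/2
b(o) = -1/2 + o (b(o) = o - 1/2 = -1/2 + o)
I = -4563
B = -185/2 (B = -3/2 + ((((-3 + 1) + (-1/2 + 3))*28)*(-13))/2 = -3/2 + (((-2 + 5/2)*28)*(-13))/2 = -3/2 + (((1/2)*28)*(-13))/2 = -3/2 + (14*(-13))/2 = -3/2 + (1/2)*(-182) = -3/2 - 91 = -185/2 ≈ -92.500)
B + I = -185/2 - 4563 = -9311/2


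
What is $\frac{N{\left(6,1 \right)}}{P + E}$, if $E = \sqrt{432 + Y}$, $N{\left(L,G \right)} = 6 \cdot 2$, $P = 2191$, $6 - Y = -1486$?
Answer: $\frac{8764}{1599519} - \frac{8 \sqrt{481}}{1599519} \approx 0.0053695$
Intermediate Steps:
$Y = 1492$ ($Y = 6 - -1486 = 6 + 1486 = 1492$)
$N{\left(L,G \right)} = 12$
$E = 2 \sqrt{481}$ ($E = \sqrt{432 + 1492} = \sqrt{1924} = 2 \sqrt{481} \approx 43.863$)
$\frac{N{\left(6,1 \right)}}{P + E} = \frac{1}{2191 + 2 \sqrt{481}} \cdot 12 = \frac{12}{2191 + 2 \sqrt{481}}$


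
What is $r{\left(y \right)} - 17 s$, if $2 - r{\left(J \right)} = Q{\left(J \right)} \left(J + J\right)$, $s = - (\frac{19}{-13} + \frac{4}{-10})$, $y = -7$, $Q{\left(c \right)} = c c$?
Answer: $\frac{42663}{65} \approx 656.35$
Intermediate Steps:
$Q{\left(c \right)} = c^{2}$
$s = \frac{121}{65}$ ($s = - (19 \left(- \frac{1}{13}\right) + 4 \left(- \frac{1}{10}\right)) = - (- \frac{19}{13} - \frac{2}{5}) = \left(-1\right) \left(- \frac{121}{65}\right) = \frac{121}{65} \approx 1.8615$)
$r{\left(J \right)} = 2 - 2 J^{3}$ ($r{\left(J \right)} = 2 - J^{2} \left(J + J\right) = 2 - J^{2} \cdot 2 J = 2 - 2 J^{3}$)
$r{\left(y \right)} - 17 s = \left(2 - 2 \left(-7\right)^{3}\right) - \frac{2057}{65} = \left(2 - -686\right) - \frac{2057}{65} = \left(2 + 686\right) - \frac{2057}{65} = 688 - \frac{2057}{65} = \frac{42663}{65}$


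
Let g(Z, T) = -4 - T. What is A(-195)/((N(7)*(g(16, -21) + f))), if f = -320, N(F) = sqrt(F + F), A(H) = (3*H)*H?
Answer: -38025*sqrt(14)/1414 ≈ -100.62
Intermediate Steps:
A(H) = 3*H**2
N(F) = sqrt(2)*sqrt(F) (N(F) = sqrt(2*F) = sqrt(2)*sqrt(F))
A(-195)/((N(7)*(g(16, -21) + f))) = (3*(-195)**2)/(((sqrt(2)*sqrt(7))*((-4 - 1*(-21)) - 320))) = (3*38025)/((sqrt(14)*((-4 + 21) - 320))) = 114075/((sqrt(14)*(17 - 320))) = 114075/((sqrt(14)*(-303))) = 114075/((-303*sqrt(14))) = 114075*(-sqrt(14)/4242) = -38025*sqrt(14)/1414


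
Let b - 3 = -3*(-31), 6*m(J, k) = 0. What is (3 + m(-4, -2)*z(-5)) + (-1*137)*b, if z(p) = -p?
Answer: -13149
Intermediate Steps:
m(J, k) = 0 (m(J, k) = (⅙)*0 = 0)
b = 96 (b = 3 - 3*(-31) = 3 + 93 = 96)
(3 + m(-4, -2)*z(-5)) + (-1*137)*b = (3 + 0*(-1*(-5))) - 1*137*96 = (3 + 0*5) - 137*96 = (3 + 0) - 13152 = 3 - 13152 = -13149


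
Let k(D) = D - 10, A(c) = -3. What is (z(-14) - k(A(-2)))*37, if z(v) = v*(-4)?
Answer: 2553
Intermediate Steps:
k(D) = -10 + D
z(v) = -4*v
(z(-14) - k(A(-2)))*37 = (-4*(-14) - (-10 - 3))*37 = (56 - 1*(-13))*37 = (56 + 13)*37 = 69*37 = 2553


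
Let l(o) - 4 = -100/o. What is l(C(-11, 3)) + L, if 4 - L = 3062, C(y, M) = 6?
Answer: -9212/3 ≈ -3070.7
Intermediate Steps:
l(o) = 4 - 100/o
L = -3058 (L = 4 - 1*3062 = 4 - 3062 = -3058)
l(C(-11, 3)) + L = (4 - 100/6) - 3058 = (4 - 100*⅙) - 3058 = (4 - 50/3) - 3058 = -38/3 - 3058 = -9212/3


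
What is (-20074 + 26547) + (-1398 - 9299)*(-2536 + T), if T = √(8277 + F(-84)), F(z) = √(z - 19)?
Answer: 27134065 - 10697*√(8277 + I*√103) ≈ 2.6161e+7 - 596.64*I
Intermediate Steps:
F(z) = √(-19 + z)
T = √(8277 + I*√103) (T = √(8277 + √(-19 - 84)) = √(8277 + √(-103)) = √(8277 + I*√103) ≈ 90.978 + 0.0558*I)
(-20074 + 26547) + (-1398 - 9299)*(-2536 + T) = (-20074 + 26547) + (-1398 - 9299)*(-2536 + √(8277 + I*√103)) = 6473 - 10697*(-2536 + √(8277 + I*√103)) = 6473 + (27127592 - 10697*√(8277 + I*√103)) = 27134065 - 10697*√(8277 + I*√103)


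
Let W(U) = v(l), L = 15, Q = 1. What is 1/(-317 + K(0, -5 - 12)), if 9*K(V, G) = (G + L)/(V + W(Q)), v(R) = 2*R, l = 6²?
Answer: -324/102709 ≈ -0.0031545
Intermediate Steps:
l = 36
W(U) = 72 (W(U) = 2*36 = 72)
K(V, G) = (15 + G)/(9*(72 + V)) (K(V, G) = ((G + 15)/(V + 72))/9 = ((15 + G)/(72 + V))/9 = (15 + G)/(9*(72 + V)))
1/(-317 + K(0, -5 - 12)) = 1/(-317 + (15 + (-5 - 12))/(9*(72 + 0))) = 1/(-317 + (⅑)*(15 - 17)/72) = 1/(-317 + (⅑)*(1/72)*(-2)) = 1/(-317 - 1/324) = 1/(-102709/324) = -324/102709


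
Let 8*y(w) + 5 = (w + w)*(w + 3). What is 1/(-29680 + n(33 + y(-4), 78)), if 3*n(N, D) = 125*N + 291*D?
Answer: -8/165787 ≈ -4.8255e-5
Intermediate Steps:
y(w) = -5/8 + w*(3 + w)/4 (y(w) = -5/8 + ((w + w)*(w + 3))/8 = -5/8 + ((2*w)*(3 + w))/8 = -5/8 + (2*w*(3 + w))/8 = -5/8 + w*(3 + w)/4)
n(N, D) = 97*D + 125*N/3 (n(N, D) = (125*N + 291*D)/3 = 97*D + 125*N/3)
1/(-29680 + n(33 + y(-4), 78)) = 1/(-29680 + (97*78 + 125*(33 + (-5/8 + (1/4)*(-4)**2 + (3/4)*(-4)))/3)) = 1/(-29680 + (7566 + 125*(33 + (-5/8 + (1/4)*16 - 3))/3)) = 1/(-29680 + (7566 + 125*(33 + (-5/8 + 4 - 3))/3)) = 1/(-29680 + (7566 + 125*(33 + 3/8)/3)) = 1/(-29680 + (7566 + (125/3)*(267/8))) = 1/(-29680 + (7566 + 11125/8)) = 1/(-29680 + 71653/8) = 1/(-165787/8) = -8/165787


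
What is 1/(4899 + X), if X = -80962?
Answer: -1/76063 ≈ -1.3147e-5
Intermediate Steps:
1/(4899 + X) = 1/(4899 - 80962) = 1/(-76063) = -1/76063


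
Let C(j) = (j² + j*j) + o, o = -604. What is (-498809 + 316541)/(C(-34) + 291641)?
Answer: -996/1603 ≈ -0.62134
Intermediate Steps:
C(j) = -604 + 2*j² (C(j) = (j² + j*j) - 604 = (j² + j²) - 604 = 2*j² - 604 = -604 + 2*j²)
(-498809 + 316541)/(C(-34) + 291641) = (-498809 + 316541)/((-604 + 2*(-34)²) + 291641) = -182268/((-604 + 2*1156) + 291641) = -182268/((-604 + 2312) + 291641) = -182268/(1708 + 291641) = -182268/293349 = -182268*1/293349 = -996/1603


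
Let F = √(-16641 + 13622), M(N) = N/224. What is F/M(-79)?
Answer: -224*I*√3019/79 ≈ -155.79*I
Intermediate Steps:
M(N) = N/224 (M(N) = N*(1/224) = N/224)
F = I*√3019 (F = √(-3019) = I*√3019 ≈ 54.945*I)
F/M(-79) = (I*√3019)/(((1/224)*(-79))) = (I*√3019)/(-79/224) = (I*√3019)*(-224/79) = -224*I*√3019/79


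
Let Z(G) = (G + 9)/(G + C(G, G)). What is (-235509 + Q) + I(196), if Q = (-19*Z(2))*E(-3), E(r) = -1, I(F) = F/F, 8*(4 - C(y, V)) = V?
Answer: -5415848/23 ≈ -2.3547e+5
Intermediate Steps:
C(y, V) = 4 - V/8
Z(G) = (9 + G)/(4 + 7*G/8) (Z(G) = (G + 9)/(G + (4 - G/8)) = (9 + G)/(4 + 7*G/8))
I(F) = 1
Q = 836/23 (Q = -152*(9 + 2)/(32 + 7*2)*(-1) = -152*11/(32 + 14)*(-1) = -152*11/46*(-1) = -19*44/23*(-1) = -836/23*(-1) = 836/23 ≈ 36.348)
(-235509 + Q) + I(196) = (-235509 + 836/23) + 1 = -5415871/23 + 1 = -5415848/23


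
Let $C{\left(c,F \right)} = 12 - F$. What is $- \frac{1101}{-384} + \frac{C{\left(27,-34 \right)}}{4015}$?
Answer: $\frac{1479393}{513920} \approx 2.8786$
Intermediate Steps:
$- \frac{1101}{-384} + \frac{C{\left(27,-34 \right)}}{4015} = - \frac{1101}{-384} + \frac{12 - -34}{4015} = \left(-1101\right) \left(- \frac{1}{384}\right) + \left(12 + 34\right) \frac{1}{4015} = \frac{367}{128} + 46 \cdot \frac{1}{4015} = \frac{367}{128} + \frac{46}{4015} = \frac{1479393}{513920}$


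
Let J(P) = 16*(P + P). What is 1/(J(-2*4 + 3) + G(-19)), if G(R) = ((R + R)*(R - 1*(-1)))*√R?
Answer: -10/557179 - 171*I*√19/2228716 ≈ -1.7948e-5 - 0.00033444*I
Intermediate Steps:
J(P) = 32*P (J(P) = 16*(2*P) = 32*P)
G(R) = 2*R^(3/2)*(1 + R) (G(R) = ((2*R)*(R + 1))*√R = ((2*R)*(1 + R))*√R = (2*R*(1 + R))*√R = 2*R^(3/2)*(1 + R))
1/(J(-2*4 + 3) + G(-19)) = 1/(32*(-2*4 + 3) + 2*(-19)^(3/2)*(1 - 19)) = 1/(32*(-8 + 3) + 2*(-19*I*√19)*(-18)) = 1/(32*(-5) + 684*I*√19) = 1/(-160 + 684*I*√19)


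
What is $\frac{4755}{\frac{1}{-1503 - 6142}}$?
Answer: $-36351975$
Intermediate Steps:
$\frac{4755}{\frac{1}{-1503 - 6142}} = \frac{4755}{\frac{1}{-7645}} = \frac{4755}{- \frac{1}{7645}} = 4755 \left(-7645\right) = -36351975$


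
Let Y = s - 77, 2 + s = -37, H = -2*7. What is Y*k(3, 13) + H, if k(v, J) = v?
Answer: -362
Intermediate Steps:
H = -14
s = -39 (s = -2 - 37 = -39)
Y = -116 (Y = -39 - 77 = -116)
Y*k(3, 13) + H = -116*3 - 14 = -348 - 14 = -362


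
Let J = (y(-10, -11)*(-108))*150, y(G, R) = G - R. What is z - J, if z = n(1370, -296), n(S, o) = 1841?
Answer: 18041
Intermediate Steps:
z = 1841
J = -16200 (J = ((-10 - 1*(-11))*(-108))*150 = ((-10 + 11)*(-108))*150 = (1*(-108))*150 = -108*150 = -16200)
z - J = 1841 - 1*(-16200) = 1841 + 16200 = 18041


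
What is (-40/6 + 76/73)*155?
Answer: -190960/219 ≈ -871.96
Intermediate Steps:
(-40/6 + 76/73)*155 = (-40*⅙ + 76*(1/73))*155 = (-20/3 + 76/73)*155 = -1232/219*155 = -190960/219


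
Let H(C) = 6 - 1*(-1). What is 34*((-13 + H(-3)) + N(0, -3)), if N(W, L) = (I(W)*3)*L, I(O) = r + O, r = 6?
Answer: -2040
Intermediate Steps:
I(O) = 6 + O
H(C) = 7 (H(C) = 6 + 1 = 7)
N(W, L) = L*(18 + 3*W) (N(W, L) = ((6 + W)*3)*L = (18 + 3*W)*L = L*(18 + 3*W))
34*((-13 + H(-3)) + N(0, -3)) = 34*((-13 + 7) + 3*(-3)*(6 + 0)) = 34*(-6 + 3*(-3)*6) = 34*(-6 - 54) = 34*(-60) = -2040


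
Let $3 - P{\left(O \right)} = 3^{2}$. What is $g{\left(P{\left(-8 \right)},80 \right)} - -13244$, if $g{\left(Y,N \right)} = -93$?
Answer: $13151$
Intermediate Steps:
$P{\left(O \right)} = -6$ ($P{\left(O \right)} = 3 - 3^{2} = 3 - 9 = -6$)
$g{\left(P{\left(-8 \right)},80 \right)} - -13244 = -93 - -13244 = -93 + 13244 = 13151$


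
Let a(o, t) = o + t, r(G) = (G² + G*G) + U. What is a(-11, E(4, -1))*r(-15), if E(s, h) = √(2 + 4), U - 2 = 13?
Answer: -5115 + 465*√6 ≈ -3976.0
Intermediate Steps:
U = 15 (U = 2 + 13 = 15)
E(s, h) = √6
r(G) = 15 + 2*G² (r(G) = (G² + G*G) + 15 = (G² + G²) + 15 = 2*G² + 15 = 15 + 2*G²)
a(-11, E(4, -1))*r(-15) = (-11 + √6)*(15 + 2*(-15)²) = (-11 + √6)*(15 + 2*225) = (-11 + √6)*(15 + 450) = (-11 + √6)*465 = -5115 + 465*√6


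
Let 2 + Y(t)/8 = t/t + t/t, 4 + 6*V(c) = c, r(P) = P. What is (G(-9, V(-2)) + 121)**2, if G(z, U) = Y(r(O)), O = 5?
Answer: 14641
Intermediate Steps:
V(c) = -2/3 + c/6
Y(t) = 0 (Y(t) = -16 + 8*(t/t + t/t) = -16 + 8*(1 + 1) = -16 + 8*2 = -16 + 16 = 0)
G(z, U) = 0
(G(-9, V(-2)) + 121)**2 = (0 + 121)**2 = 121**2 = 14641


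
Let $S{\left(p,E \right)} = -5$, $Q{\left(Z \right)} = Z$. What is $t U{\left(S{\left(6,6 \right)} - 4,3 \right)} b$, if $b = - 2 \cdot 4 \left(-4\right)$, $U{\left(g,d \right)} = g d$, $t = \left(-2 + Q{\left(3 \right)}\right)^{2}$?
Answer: $-864$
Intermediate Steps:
$t = 1$ ($t = \left(-2 + 3\right)^{2} = 1^{2} = 1$)
$U{\left(g,d \right)} = d g$
$b = 32$ ($b = \left(-2\right) \left(-16\right) = 32$)
$t U{\left(S{\left(6,6 \right)} - 4,3 \right)} b = 1 \cdot 3 \left(-5 - 4\right) 32 = 1 \cdot 3 \left(-9\right) 32 = 1 \left(-27\right) 32 = \left(-27\right) 32 = -864$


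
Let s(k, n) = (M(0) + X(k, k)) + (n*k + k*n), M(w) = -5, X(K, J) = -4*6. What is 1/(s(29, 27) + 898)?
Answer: 1/2435 ≈ 0.00041068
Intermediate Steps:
X(K, J) = -24
s(k, n) = -29 + 2*k*n (s(k, n) = (-5 - 24) + (n*k + k*n) = -29 + (k*n + k*n) = -29 + 2*k*n)
1/(s(29, 27) + 898) = 1/((-29 + 2*29*27) + 898) = 1/((-29 + 1566) + 898) = 1/(1537 + 898) = 1/2435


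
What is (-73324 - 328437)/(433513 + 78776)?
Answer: -401761/512289 ≈ -0.78425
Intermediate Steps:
(-73324 - 328437)/(433513 + 78776) = -401761/512289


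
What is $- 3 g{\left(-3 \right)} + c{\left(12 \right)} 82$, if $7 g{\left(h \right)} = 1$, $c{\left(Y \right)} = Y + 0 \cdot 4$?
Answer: $\frac{6885}{7} \approx 983.57$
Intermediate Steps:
$c{\left(Y \right)} = Y$ ($c{\left(Y \right)} = Y + 0 = Y$)
$g{\left(h \right)} = \frac{1}{7}$ ($g{\left(h \right)} = \frac{1}{7} \cdot 1 = \frac{1}{7}$)
$- 3 g{\left(-3 \right)} + c{\left(12 \right)} 82 = \left(-3\right) \frac{1}{7} + 12 \cdot 82 = - \frac{3}{7} + 984 = \frac{6885}{7}$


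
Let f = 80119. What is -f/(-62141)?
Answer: 80119/62141 ≈ 1.2893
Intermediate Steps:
-f/(-62141) = -80119/(-62141) = -80119*(-1)/62141 = -1*(-80119/62141) = 80119/62141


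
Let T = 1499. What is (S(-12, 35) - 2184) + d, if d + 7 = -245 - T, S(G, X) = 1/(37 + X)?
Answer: -283319/72 ≈ -3935.0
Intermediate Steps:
d = -1751 (d = -7 + (-245 - 1*1499) = -7 + (-245 - 1499) = -7 - 1744 = -1751)
(S(-12, 35) - 2184) + d = (1/(37 + 35) - 2184) - 1751 = (1/72 - 2184) - 1751 = -157247/72 - 1751 = -283319/72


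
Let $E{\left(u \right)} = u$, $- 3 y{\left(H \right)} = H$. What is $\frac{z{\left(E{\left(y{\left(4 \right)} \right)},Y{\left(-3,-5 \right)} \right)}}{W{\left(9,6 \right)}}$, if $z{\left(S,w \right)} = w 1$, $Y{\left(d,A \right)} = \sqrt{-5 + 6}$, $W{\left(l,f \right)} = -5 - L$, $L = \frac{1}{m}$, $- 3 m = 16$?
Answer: $- \frac{16}{77} \approx -0.20779$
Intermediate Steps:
$m = - \frac{16}{3}$ ($m = \left(- \frac{1}{3}\right) 16 = - \frac{16}{3} \approx -5.3333$)
$L = - \frac{3}{16}$ ($L = \frac{1}{- \frac{16}{3}} = - \frac{3}{16} \approx -0.1875$)
$y{\left(H \right)} = - \frac{H}{3}$
$W{\left(l,f \right)} = - \frac{77}{16}$ ($W{\left(l,f \right)} = -5 - - \frac{3}{16} = -5 + \frac{3}{16} = - \frac{77}{16}$)
$Y{\left(d,A \right)} = 1$ ($Y{\left(d,A \right)} = \sqrt{1} = 1$)
$z{\left(S,w \right)} = w$
$\frac{z{\left(E{\left(y{\left(4 \right)} \right)},Y{\left(-3,-5 \right)} \right)}}{W{\left(9,6 \right)}} = 1 \frac{1}{- \frac{77}{16}} = 1 \left(- \frac{16}{77}\right) = - \frac{16}{77}$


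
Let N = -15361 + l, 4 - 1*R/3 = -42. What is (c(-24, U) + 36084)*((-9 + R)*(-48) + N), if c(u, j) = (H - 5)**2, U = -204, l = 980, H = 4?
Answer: -742376705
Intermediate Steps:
R = 138 (R = 12 - 3*(-42) = 12 + 126 = 138)
N = -14381 (N = -15361 + 980 = -14381)
c(u, j) = 1 (c(u, j) = (4 - 5)**2 = (-1)**2 = 1)
(c(-24, U) + 36084)*((-9 + R)*(-48) + N) = (1 + 36084)*((-9 + 138)*(-48) - 14381) = 36085*(129*(-48) - 14381) = 36085*(-6192 - 14381) = 36085*(-20573) = -742376705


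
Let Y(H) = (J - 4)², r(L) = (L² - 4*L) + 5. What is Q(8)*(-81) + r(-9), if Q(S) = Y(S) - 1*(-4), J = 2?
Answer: -526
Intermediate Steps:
r(L) = 5 + L² - 4*L
Y(H) = 4 (Y(H) = (2 - 4)² = (-2)² = 4)
Q(S) = 8 (Q(S) = 4 - 1*(-4) = 4 + 4 = 8)
Q(8)*(-81) + r(-9) = 8*(-81) + (5 + (-9)² - 4*(-9)) = -648 + (5 + 81 + 36) = -648 + 122 = -526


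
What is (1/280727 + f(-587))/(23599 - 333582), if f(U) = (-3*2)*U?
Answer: -988720495/87020597641 ≈ -0.011362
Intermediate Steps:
f(U) = -6*U
(1/280727 + f(-587))/(23599 - 333582) = (1/280727 - 6*(-587))/(23599 - 333582) = (1/280727 + 3522)/(-309983) = (988720495/280727)*(-1/309983) = -988720495/87020597641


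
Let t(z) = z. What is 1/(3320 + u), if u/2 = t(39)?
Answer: 1/3398 ≈ 0.00029429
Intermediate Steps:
u = 78 (u = 2*39 = 78)
1/(3320 + u) = 1/(3320 + 78) = 1/3398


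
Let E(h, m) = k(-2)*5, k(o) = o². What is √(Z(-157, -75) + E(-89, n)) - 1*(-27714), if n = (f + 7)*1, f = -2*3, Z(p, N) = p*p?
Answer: 27714 + 3*√2741 ≈ 27871.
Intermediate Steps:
Z(p, N) = p²
f = -6
n = 1 (n = (-6 + 7)*1 = 1*1 = 1)
E(h, m) = 20 (E(h, m) = (-2)²*5 = 4*5 = 20)
√(Z(-157, -75) + E(-89, n)) - 1*(-27714) = √((-157)² + 20) - 1*(-27714) = √(24649 + 20) + 27714 = √24669 + 27714 = 3*√2741 + 27714 = 27714 + 3*√2741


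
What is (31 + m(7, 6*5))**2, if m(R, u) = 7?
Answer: 1444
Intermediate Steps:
(31 + m(7, 6*5))**2 = (31 + 7)**2 = 38**2 = 1444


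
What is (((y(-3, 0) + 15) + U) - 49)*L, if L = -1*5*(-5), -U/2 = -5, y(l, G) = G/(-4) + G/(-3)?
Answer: -600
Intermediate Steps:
y(l, G) = -7*G/12 (y(l, G) = G*(-¼) + G*(-⅓) = -G/4 - G/3 = -7*G/12)
U = 10 (U = -2*(-5) = 10)
L = 25 (L = -5*(-5) = 25)
(((y(-3, 0) + 15) + U) - 49)*L = (((-7/12*0 + 15) + 10) - 49)*25 = (((0 + 15) + 10) - 49)*25 = ((15 + 10) - 49)*25 = (25 - 49)*25 = -24*25 = -600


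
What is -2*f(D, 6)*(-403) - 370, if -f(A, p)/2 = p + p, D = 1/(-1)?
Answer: -19714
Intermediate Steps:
D = -1
f(A, p) = -4*p (f(A, p) = -2*(p + p) = -4*p)
-2*f(D, 6)*(-403) - 370 = -(-8)*6*(-403) - 370 = -2*(-24)*(-403) - 370 = 48*(-403) - 370 = -19344 - 370 = -19714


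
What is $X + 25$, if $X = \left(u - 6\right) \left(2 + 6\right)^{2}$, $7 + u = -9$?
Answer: $-1383$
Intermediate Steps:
$u = -16$ ($u = -7 - 9 = -16$)
$X = -1408$ ($X = \left(-16 - 6\right) \left(2 + 6\right)^{2} = - 22 \cdot 8^{2} = \left(-22\right) 64 = -1408$)
$X + 25 = -1408 + 25 = -1383$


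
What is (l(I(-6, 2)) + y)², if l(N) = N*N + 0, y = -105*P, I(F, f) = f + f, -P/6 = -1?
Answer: 376996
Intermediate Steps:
P = 6 (P = -6*(-1) = 6)
I(F, f) = 2*f
y = -630 (y = -105*6 = -630)
l(N) = N² (l(N) = N² + 0 = N²)
(l(I(-6, 2)) + y)² = ((2*2)² - 630)² = (4² - 630)² = (16 - 630)² = (-614)² = 376996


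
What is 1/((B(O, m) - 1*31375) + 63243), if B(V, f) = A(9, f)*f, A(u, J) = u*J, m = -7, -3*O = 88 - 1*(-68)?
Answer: 1/32309 ≈ 3.0951e-5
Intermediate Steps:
O = -52 (O = -(88 - 1*(-68))/3 = -(88 + 68)/3 = -⅓*156 = -52)
A(u, J) = J*u
B(V, f) = 9*f² (B(V, f) = (f*9)*f = (9*f)*f = 9*f²)
1/((B(O, m) - 1*31375) + 63243) = 1/((9*(-7)² - 1*31375) + 63243) = 1/((9*49 - 31375) + 63243) = 1/((441 - 31375) + 63243) = 1/(-30934 + 63243) = 1/32309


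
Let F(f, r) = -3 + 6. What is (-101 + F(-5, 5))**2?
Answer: 9604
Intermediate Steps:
F(f, r) = 3
(-101 + F(-5, 5))**2 = (-101 + 3)**2 = (-98)**2 = 9604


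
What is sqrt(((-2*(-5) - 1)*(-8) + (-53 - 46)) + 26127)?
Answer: 6*sqrt(721) ≈ 161.11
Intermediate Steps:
sqrt(((-2*(-5) - 1)*(-8) + (-53 - 46)) + 26127) = sqrt(((10 - 1)*(-8) - 99) + 26127) = sqrt((9*(-8) - 99) + 26127) = sqrt((-72 - 99) + 26127) = sqrt(-171 + 26127) = sqrt(25956) = 6*sqrt(721)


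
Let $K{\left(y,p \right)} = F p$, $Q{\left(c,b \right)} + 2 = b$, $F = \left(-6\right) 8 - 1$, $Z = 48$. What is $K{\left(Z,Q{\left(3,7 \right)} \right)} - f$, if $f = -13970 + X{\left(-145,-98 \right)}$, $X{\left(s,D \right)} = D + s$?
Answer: $13968$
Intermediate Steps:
$F = -49$ ($F = -48 - 1 = -49$)
$Q{\left(c,b \right)} = -2 + b$
$K{\left(y,p \right)} = - 49 p$
$f = -14213$ ($f = -13970 - 243 = -14213$)
$K{\left(Z,Q{\left(3,7 \right)} \right)} - f = - 49 \left(-2 + 7\right) - -14213 = \left(-49\right) 5 + 14213 = -245 + 14213 = 13968$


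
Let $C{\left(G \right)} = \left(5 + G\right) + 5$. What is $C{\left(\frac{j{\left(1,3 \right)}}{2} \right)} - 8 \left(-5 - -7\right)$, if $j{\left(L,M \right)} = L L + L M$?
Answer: $-4$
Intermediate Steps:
$j{\left(L,M \right)} = L^{2} + L M$
$C{\left(G \right)} = 10 + G$
$C{\left(\frac{j{\left(1,3 \right)}}{2} \right)} - 8 \left(-5 - -7\right) = \left(10 + \frac{1 \left(1 + 3\right)}{2}\right) - 8 \left(-5 - -7\right) = \left(10 + 1 \cdot 4 \cdot \frac{1}{2}\right) - 8 \left(-5 + 7\right) = \left(10 + 4 \cdot \frac{1}{2}\right) - 16 = \left(10 + 2\right) - 16 = 12 - 16 = -4$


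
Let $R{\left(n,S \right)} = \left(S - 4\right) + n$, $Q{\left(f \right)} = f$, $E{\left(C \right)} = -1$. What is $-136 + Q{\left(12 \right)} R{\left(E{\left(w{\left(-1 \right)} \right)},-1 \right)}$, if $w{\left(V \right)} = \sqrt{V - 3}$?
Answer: $-208$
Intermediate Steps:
$w{\left(V \right)} = \sqrt{-3 + V}$
$R{\left(n,S \right)} = -4 + S + n$ ($R{\left(n,S \right)} = \left(-4 + S\right) + n = -4 + S + n$)
$-136 + Q{\left(12 \right)} R{\left(E{\left(w{\left(-1 \right)} \right)},-1 \right)} = -136 + 12 \left(-4 - 1 - 1\right) = -136 + 12 \left(-6\right) = -136 - 72 = -208$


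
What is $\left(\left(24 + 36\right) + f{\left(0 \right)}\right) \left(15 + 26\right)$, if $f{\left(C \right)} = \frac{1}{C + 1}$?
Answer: $2501$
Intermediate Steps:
$f{\left(C \right)} = \frac{1}{1 + C}$
$\left(\left(24 + 36\right) + f{\left(0 \right)}\right) \left(15 + 26\right) = \left(\left(24 + 36\right) + \frac{1}{1 + 0}\right) \left(15 + 26\right) = \left(60 + 1^{-1}\right) 41 = \left(60 + 1\right) 41 = 61 \cdot 41 = 2501$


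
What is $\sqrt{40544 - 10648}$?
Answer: $2 \sqrt{7474} \approx 172.9$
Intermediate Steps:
$\sqrt{40544 - 10648} = \sqrt{29896} = 2 \sqrt{7474}$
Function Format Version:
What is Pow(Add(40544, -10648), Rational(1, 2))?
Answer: Mul(2, Pow(7474, Rational(1, 2))) ≈ 172.90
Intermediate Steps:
Pow(Add(40544, -10648), Rational(1, 2)) = Pow(29896, Rational(1, 2)) = Mul(2, Pow(7474, Rational(1, 2)))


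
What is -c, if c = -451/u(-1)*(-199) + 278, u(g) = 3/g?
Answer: 88915/3 ≈ 29638.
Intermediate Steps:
c = -88915/3 (c = -451/(3/(-1))*(-199) + 278 = -451/(3*(-1))*(-199) + 278 = -451/(-3)*(-199) + 278 = -451*(-⅓)*(-199) + 278 = (451/3)*(-199) + 278 = -89749/3 + 278 = -88915/3 ≈ -29638.)
-c = -1*(-88915/3) = 88915/3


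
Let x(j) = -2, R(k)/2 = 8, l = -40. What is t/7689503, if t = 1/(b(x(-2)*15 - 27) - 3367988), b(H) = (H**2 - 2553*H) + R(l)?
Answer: -1/24754063436606 ≈ -4.0397e-14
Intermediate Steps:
R(k) = 16 (R(k) = 2*8 = 16)
b(H) = 16 + H**2 - 2553*H (b(H) = (H**2 - 2553*H) + 16 = 16 + H**2 - 2553*H)
t = -1/3219202 (t = 1/((16 + (-2*15 - 27)**2 - 2553*(-2*15 - 27)) - 3367988) = 1/((16 + (-30 - 27)**2 - 2553*(-30 - 27)) - 3367988) = 1/((16 + (-57)**2 - 2553*(-57)) - 3367988) = 1/((16 + 3249 + 145521) - 3367988) = 1/(148786 - 3367988) = 1/(-3219202) = -1/3219202 ≈ -3.1064e-7)
t/7689503 = -1/3219202/7689503 = -1/3219202*1/7689503 = -1/24754063436606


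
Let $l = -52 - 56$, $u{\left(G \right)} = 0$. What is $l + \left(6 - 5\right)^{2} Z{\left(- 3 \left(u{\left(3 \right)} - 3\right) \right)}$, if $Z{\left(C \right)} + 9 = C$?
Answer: $-108$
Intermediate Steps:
$Z{\left(C \right)} = -9 + C$
$l = -108$ ($l = -52 - 56 = -108$)
$l + \left(6 - 5\right)^{2} Z{\left(- 3 \left(u{\left(3 \right)} - 3\right) \right)} = -108 + \left(6 - 5\right)^{2} \left(-9 - 3 \left(0 - 3\right)\right) = -108 + 1^{2} \left(-9 - -9\right) = -108 + 1 \left(-9 + 9\right) = -108 + 1 \cdot 0 = -108 + 0 = -108$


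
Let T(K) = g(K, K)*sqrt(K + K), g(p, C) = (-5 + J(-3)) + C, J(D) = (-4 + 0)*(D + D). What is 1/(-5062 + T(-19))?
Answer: -1/5062 ≈ -0.00019755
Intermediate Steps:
J(D) = -8*D
g(p, C) = 19 + C (g(p, C) = (-5 - 8*(-3)) + C = (-5 + 24) + C = 19 + C)
T(K) = sqrt(2)*sqrt(K)*(19 + K) (T(K) = (19 + K)*sqrt(K + K) = (19 + K)*sqrt(2*K) = (19 + K)*(sqrt(2)*sqrt(K)) = sqrt(2)*sqrt(K)*(19 + K))
1/(-5062 + T(-19)) = 1/(-5062 + sqrt(2)*sqrt(-19)*(19 - 19)) = 1/(-5062 + sqrt(2)*(I*sqrt(19))*0) = 1/(-5062 + 0) = 1/(-5062) = -1/5062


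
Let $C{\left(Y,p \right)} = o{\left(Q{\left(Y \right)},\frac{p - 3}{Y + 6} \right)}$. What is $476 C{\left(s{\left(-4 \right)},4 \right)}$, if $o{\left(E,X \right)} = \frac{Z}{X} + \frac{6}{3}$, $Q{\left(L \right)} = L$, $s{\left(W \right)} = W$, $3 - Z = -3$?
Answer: $6664$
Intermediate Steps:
$Z = 6$ ($Z = 3 - -3 = 3 + 3 = 6$)
$o{\left(E,X \right)} = 2 + \frac{6}{X}$ ($o{\left(E,X \right)} = \frac{6}{X} + \frac{6}{3} = \frac{6}{X} + 6 \cdot \frac{1}{3} = \frac{6}{X} + 2 = 2 + \frac{6}{X}$)
$C{\left(Y,p \right)} = 2 + \frac{6 \left(6 + Y\right)}{-3 + p}$ ($C{\left(Y,p \right)} = 2 + \frac{6}{\left(p - 3\right) \frac{1}{Y + 6}} = 2 + \frac{6}{\left(-3 + p\right) \frac{1}{6 + Y}} = 2 + \frac{6}{\frac{1}{6 + Y} \left(-3 + p\right)} = 2 + 6 \frac{6 + Y}{-3 + p} = 2 + \frac{6 \left(6 + Y\right)}{-3 + p}$)
$476 C{\left(s{\left(-4 \right)},4 \right)} = 476 \frac{2 \left(15 + 4 + 3 \left(-4\right)\right)}{-3 + 4} = 476 \frac{2 \left(15 + 4 - 12\right)}{1} = 476 \cdot 2 \cdot 1 \cdot 7 = 476 \cdot 14 = 6664$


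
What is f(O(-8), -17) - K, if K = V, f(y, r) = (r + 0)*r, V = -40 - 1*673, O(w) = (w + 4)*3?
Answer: 1002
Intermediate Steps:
O(w) = 12 + 3*w (O(w) = (4 + w)*3 = 12 + 3*w)
V = -713 (V = -40 - 673 = -713)
f(y, r) = r² (f(y, r) = r*r = r²)
K = -713
f(O(-8), -17) - K = (-17)² - 1*(-713) = 289 + 713 = 1002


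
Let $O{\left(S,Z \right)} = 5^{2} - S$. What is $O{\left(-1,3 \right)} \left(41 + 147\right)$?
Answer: $4888$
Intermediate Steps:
$O{\left(S,Z \right)} = 25 - S$
$O{\left(-1,3 \right)} \left(41 + 147\right) = \left(25 - -1\right) \left(41 + 147\right) = \left(25 + 1\right) 188 = 26 \cdot 188 = 4888$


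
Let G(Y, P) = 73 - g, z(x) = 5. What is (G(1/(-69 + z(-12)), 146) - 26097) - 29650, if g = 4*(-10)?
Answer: -55634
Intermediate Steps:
g = -40
G(Y, P) = 113 (G(Y, P) = 73 - 1*(-40) = 73 + 40 = 113)
(G(1/(-69 + z(-12)), 146) - 26097) - 29650 = (113 - 26097) - 29650 = -25984 - 29650 = -55634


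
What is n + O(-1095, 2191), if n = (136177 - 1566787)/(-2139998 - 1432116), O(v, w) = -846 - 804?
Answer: -2946278745/1786057 ≈ -1649.6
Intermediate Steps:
O(v, w) = -1650
n = 715305/1786057 (n = -1430610/(-3572114) = -1430610*(-1/3572114) = 715305/1786057 ≈ 0.40049)
n + O(-1095, 2191) = 715305/1786057 - 1650 = -2946278745/1786057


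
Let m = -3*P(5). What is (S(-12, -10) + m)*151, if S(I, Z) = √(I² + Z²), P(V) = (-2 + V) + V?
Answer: -3624 + 302*√61 ≈ -1265.3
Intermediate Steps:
P(V) = -2 + 2*V
m = -24 (m = -3*(-2 + 2*5) = -3*(-2 + 10) = -3*8 = -24)
(S(-12, -10) + m)*151 = (√((-12)² + (-10)²) - 24)*151 = (√(144 + 100) - 24)*151 = (√244 - 24)*151 = (2*√61 - 24)*151 = (-24 + 2*√61)*151 = -3624 + 302*√61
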